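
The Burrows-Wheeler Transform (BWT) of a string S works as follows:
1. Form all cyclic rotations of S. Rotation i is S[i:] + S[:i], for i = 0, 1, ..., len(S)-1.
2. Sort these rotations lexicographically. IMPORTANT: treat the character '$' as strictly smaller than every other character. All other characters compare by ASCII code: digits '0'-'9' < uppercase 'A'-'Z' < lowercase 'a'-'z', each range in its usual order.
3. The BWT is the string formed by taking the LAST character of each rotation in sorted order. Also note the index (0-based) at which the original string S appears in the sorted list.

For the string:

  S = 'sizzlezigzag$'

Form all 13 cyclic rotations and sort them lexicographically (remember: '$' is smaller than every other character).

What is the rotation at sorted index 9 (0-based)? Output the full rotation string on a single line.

All 13 rotations (rotation i = S[i:]+S[:i]):
  rot[0] = sizzlezigzag$
  rot[1] = izzlezigzag$s
  rot[2] = zzlezigzag$si
  rot[3] = zlezigzag$siz
  rot[4] = lezigzag$sizz
  rot[5] = ezigzag$sizzl
  rot[6] = zigzag$sizzle
  rot[7] = igzag$sizzlez
  rot[8] = gzag$sizzlezi
  rot[9] = zag$sizzlezig
  rot[10] = ag$sizzlezigz
  rot[11] = g$sizzlezigza
  rot[12] = $sizzlezigzag
Sorted (with $ < everything):
  sorted[0] = $sizzlezigzag
  sorted[1] = ag$sizzlezigz
  sorted[2] = ezigzag$sizzl
  sorted[3] = g$sizzlezigza
  sorted[4] = gzag$sizzlezi
  sorted[5] = igzag$sizzlez
  sorted[6] = izzlezigzag$s
  sorted[7] = lezigzag$sizz
  sorted[8] = sizzlezigzag$
  sorted[9] = zag$sizzlezig
  sorted[10] = zigzag$sizzle
  sorted[11] = zlezigzag$siz
  sorted[12] = zzlezigzag$si
sorted[9] = zag$sizzlezig

Answer: zag$sizzlezig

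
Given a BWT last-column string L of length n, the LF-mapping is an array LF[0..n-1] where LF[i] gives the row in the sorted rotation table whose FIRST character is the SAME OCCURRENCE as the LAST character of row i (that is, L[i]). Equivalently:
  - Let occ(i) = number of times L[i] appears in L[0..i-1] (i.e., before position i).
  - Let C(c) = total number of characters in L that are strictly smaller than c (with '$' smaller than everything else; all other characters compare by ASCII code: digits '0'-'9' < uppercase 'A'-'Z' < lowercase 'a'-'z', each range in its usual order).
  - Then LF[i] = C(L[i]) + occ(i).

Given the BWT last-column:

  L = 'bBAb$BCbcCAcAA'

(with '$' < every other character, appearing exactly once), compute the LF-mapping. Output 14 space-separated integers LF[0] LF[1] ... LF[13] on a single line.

Char counts: '$':1, 'A':4, 'B':2, 'C':2, 'b':3, 'c':2
C (first-col start): C('$')=0, C('A')=1, C('B')=5, C('C')=7, C('b')=9, C('c')=12
L[0]='b': occ=0, LF[0]=C('b')+0=9+0=9
L[1]='B': occ=0, LF[1]=C('B')+0=5+0=5
L[2]='A': occ=0, LF[2]=C('A')+0=1+0=1
L[3]='b': occ=1, LF[3]=C('b')+1=9+1=10
L[4]='$': occ=0, LF[4]=C('$')+0=0+0=0
L[5]='B': occ=1, LF[5]=C('B')+1=5+1=6
L[6]='C': occ=0, LF[6]=C('C')+0=7+0=7
L[7]='b': occ=2, LF[7]=C('b')+2=9+2=11
L[8]='c': occ=0, LF[8]=C('c')+0=12+0=12
L[9]='C': occ=1, LF[9]=C('C')+1=7+1=8
L[10]='A': occ=1, LF[10]=C('A')+1=1+1=2
L[11]='c': occ=1, LF[11]=C('c')+1=12+1=13
L[12]='A': occ=2, LF[12]=C('A')+2=1+2=3
L[13]='A': occ=3, LF[13]=C('A')+3=1+3=4

Answer: 9 5 1 10 0 6 7 11 12 8 2 13 3 4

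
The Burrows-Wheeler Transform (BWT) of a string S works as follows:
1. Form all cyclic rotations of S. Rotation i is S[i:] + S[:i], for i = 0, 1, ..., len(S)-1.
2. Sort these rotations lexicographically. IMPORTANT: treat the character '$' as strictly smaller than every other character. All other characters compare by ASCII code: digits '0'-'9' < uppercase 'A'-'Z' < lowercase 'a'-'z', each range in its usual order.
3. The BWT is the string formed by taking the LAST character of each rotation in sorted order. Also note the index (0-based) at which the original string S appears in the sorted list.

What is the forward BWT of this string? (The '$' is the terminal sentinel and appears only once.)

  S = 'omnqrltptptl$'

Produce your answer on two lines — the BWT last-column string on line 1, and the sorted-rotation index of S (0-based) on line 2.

Answer: ltrom$ttnqppl
5

Derivation:
All 13 rotations (rotation i = S[i:]+S[:i]):
  rot[0] = omnqrltptptl$
  rot[1] = mnqrltptptl$o
  rot[2] = nqrltptptl$om
  rot[3] = qrltptptl$omn
  rot[4] = rltptptl$omnq
  rot[5] = ltptptl$omnqr
  rot[6] = tptptl$omnqrl
  rot[7] = ptptl$omnqrlt
  rot[8] = tptl$omnqrltp
  rot[9] = ptl$omnqrltpt
  rot[10] = tl$omnqrltptp
  rot[11] = l$omnqrltptpt
  rot[12] = $omnqrltptptl
Sorted (with $ < everything):
  sorted[0] = $omnqrltptptl  (last char: 'l')
  sorted[1] = l$omnqrltptpt  (last char: 't')
  sorted[2] = ltptptl$omnqr  (last char: 'r')
  sorted[3] = mnqrltptptl$o  (last char: 'o')
  sorted[4] = nqrltptptl$om  (last char: 'm')
  sorted[5] = omnqrltptptl$  (last char: '$')
  sorted[6] = ptl$omnqrltpt  (last char: 't')
  sorted[7] = ptptl$omnqrlt  (last char: 't')
  sorted[8] = qrltptptl$omn  (last char: 'n')
  sorted[9] = rltptptl$omnq  (last char: 'q')
  sorted[10] = tl$omnqrltptp  (last char: 'p')
  sorted[11] = tptl$omnqrltp  (last char: 'p')
  sorted[12] = tptptl$omnqrl  (last char: 'l')
Last column: ltrom$ttnqppl
Original string S is at sorted index 5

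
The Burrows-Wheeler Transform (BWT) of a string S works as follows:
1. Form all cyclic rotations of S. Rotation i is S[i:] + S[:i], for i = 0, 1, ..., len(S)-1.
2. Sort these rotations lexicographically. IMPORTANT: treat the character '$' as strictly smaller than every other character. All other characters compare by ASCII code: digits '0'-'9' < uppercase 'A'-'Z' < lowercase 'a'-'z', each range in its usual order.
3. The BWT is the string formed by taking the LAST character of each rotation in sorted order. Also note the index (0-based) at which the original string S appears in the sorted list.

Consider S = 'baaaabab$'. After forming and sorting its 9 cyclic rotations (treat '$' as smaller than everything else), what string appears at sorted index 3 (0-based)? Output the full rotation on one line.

Answer: aabab$baa

Derivation:
All 9 rotations (rotation i = S[i:]+S[:i]):
  rot[0] = baaaabab$
  rot[1] = aaaabab$b
  rot[2] = aaabab$ba
  rot[3] = aabab$baa
  rot[4] = abab$baaa
  rot[5] = bab$baaaa
  rot[6] = ab$baaaab
  rot[7] = b$baaaaba
  rot[8] = $baaaabab
Sorted (with $ < everything):
  sorted[0] = $baaaabab
  sorted[1] = aaaabab$b
  sorted[2] = aaabab$ba
  sorted[3] = aabab$baa
  sorted[4] = ab$baaaab
  sorted[5] = abab$baaa
  sorted[6] = b$baaaaba
  sorted[7] = baaaabab$
  sorted[8] = bab$baaaa
sorted[3] = aabab$baa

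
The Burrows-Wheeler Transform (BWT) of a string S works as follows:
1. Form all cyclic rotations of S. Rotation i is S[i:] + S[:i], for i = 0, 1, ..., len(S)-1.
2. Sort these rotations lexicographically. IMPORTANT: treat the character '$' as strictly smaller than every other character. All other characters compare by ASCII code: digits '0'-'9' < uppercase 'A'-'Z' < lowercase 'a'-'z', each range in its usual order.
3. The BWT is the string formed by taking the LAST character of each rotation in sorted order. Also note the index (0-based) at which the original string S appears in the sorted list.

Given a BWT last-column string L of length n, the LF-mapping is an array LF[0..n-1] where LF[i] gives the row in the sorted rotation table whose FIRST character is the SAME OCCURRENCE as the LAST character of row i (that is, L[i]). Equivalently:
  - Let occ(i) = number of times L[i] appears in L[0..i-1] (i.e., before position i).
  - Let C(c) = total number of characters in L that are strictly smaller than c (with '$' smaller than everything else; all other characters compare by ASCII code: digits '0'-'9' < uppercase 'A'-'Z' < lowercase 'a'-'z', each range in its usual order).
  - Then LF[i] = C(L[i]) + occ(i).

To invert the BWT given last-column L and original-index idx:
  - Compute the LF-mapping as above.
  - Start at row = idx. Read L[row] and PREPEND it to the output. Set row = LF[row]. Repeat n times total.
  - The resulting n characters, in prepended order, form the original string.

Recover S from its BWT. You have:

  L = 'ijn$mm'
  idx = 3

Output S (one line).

Answer: mmnji$

Derivation:
LF mapping: 1 2 5 0 3 4
Walk LF starting at row 3, prepending L[row]:
  step 1: row=3, L[3]='$', prepend. Next row=LF[3]=0
  step 2: row=0, L[0]='i', prepend. Next row=LF[0]=1
  step 3: row=1, L[1]='j', prepend. Next row=LF[1]=2
  step 4: row=2, L[2]='n', prepend. Next row=LF[2]=5
  step 5: row=5, L[5]='m', prepend. Next row=LF[5]=4
  step 6: row=4, L[4]='m', prepend. Next row=LF[4]=3
Reversed output: mmnji$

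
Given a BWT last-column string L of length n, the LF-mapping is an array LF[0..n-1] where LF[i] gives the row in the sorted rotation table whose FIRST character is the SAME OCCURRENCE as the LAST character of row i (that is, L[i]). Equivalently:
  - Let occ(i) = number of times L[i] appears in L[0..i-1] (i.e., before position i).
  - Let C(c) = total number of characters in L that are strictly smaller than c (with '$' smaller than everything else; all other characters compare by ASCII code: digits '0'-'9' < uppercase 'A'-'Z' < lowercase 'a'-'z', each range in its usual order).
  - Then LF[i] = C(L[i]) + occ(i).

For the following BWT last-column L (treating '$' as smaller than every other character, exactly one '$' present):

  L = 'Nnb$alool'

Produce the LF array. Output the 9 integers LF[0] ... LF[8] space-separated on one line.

Answer: 1 6 3 0 2 4 7 8 5

Derivation:
Char counts: '$':1, 'N':1, 'a':1, 'b':1, 'l':2, 'n':1, 'o':2
C (first-col start): C('$')=0, C('N')=1, C('a')=2, C('b')=3, C('l')=4, C('n')=6, C('o')=7
L[0]='N': occ=0, LF[0]=C('N')+0=1+0=1
L[1]='n': occ=0, LF[1]=C('n')+0=6+0=6
L[2]='b': occ=0, LF[2]=C('b')+0=3+0=3
L[3]='$': occ=0, LF[3]=C('$')+0=0+0=0
L[4]='a': occ=0, LF[4]=C('a')+0=2+0=2
L[5]='l': occ=0, LF[5]=C('l')+0=4+0=4
L[6]='o': occ=0, LF[6]=C('o')+0=7+0=7
L[7]='o': occ=1, LF[7]=C('o')+1=7+1=8
L[8]='l': occ=1, LF[8]=C('l')+1=4+1=5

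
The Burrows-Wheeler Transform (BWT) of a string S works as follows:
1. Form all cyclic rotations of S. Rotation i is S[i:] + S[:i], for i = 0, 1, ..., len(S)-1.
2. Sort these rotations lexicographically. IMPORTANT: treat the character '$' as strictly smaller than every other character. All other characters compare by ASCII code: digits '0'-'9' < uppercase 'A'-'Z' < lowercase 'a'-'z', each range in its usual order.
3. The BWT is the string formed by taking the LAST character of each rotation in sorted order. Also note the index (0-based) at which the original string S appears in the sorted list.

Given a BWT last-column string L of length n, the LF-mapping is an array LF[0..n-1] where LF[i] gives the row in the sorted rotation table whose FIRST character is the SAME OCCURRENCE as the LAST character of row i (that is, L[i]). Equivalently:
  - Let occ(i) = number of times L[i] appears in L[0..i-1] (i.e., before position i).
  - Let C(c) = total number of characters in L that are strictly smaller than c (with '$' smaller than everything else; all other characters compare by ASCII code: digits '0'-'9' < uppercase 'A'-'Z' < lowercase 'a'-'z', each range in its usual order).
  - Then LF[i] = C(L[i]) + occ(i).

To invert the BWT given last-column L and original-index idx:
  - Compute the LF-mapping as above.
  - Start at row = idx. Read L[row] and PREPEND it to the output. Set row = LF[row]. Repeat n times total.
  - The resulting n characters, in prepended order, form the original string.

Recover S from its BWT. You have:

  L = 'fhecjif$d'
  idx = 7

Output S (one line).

Answer: ifhcedjf$

Derivation:
LF mapping: 4 6 3 1 8 7 5 0 2
Walk LF starting at row 7, prepending L[row]:
  step 1: row=7, L[7]='$', prepend. Next row=LF[7]=0
  step 2: row=0, L[0]='f', prepend. Next row=LF[0]=4
  step 3: row=4, L[4]='j', prepend. Next row=LF[4]=8
  step 4: row=8, L[8]='d', prepend. Next row=LF[8]=2
  step 5: row=2, L[2]='e', prepend. Next row=LF[2]=3
  step 6: row=3, L[3]='c', prepend. Next row=LF[3]=1
  step 7: row=1, L[1]='h', prepend. Next row=LF[1]=6
  step 8: row=6, L[6]='f', prepend. Next row=LF[6]=5
  step 9: row=5, L[5]='i', prepend. Next row=LF[5]=7
Reversed output: ifhcedjf$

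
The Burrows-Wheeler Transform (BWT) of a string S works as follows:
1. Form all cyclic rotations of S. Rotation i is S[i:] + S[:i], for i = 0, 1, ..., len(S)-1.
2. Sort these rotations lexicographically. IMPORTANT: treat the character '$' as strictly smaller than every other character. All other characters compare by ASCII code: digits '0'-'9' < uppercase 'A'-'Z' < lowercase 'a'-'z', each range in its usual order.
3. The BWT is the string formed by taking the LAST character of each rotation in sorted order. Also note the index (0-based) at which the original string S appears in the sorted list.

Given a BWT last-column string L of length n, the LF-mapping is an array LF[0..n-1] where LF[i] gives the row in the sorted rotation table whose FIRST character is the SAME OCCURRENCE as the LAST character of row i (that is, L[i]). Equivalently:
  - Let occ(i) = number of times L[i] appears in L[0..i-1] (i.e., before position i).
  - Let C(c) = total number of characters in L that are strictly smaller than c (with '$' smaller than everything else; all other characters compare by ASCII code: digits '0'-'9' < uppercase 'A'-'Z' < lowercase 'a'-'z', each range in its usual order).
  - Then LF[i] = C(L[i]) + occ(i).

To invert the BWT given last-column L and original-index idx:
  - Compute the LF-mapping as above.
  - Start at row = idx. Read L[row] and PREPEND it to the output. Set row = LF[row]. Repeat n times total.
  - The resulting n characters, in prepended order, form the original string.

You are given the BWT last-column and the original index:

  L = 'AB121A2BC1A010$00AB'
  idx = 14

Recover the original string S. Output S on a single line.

Answer: ABC1A10A210B120B0A$

Derivation:
LF mapping: 11 15 5 9 6 12 10 16 18 7 13 1 8 2 0 3 4 14 17
Walk LF starting at row 14, prepending L[row]:
  step 1: row=14, L[14]='$', prepend. Next row=LF[14]=0
  step 2: row=0, L[0]='A', prepend. Next row=LF[0]=11
  step 3: row=11, L[11]='0', prepend. Next row=LF[11]=1
  step 4: row=1, L[1]='B', prepend. Next row=LF[1]=15
  step 5: row=15, L[15]='0', prepend. Next row=LF[15]=3
  step 6: row=3, L[3]='2', prepend. Next row=LF[3]=9
  step 7: row=9, L[9]='1', prepend. Next row=LF[9]=7
  step 8: row=7, L[7]='B', prepend. Next row=LF[7]=16
  step 9: row=16, L[16]='0', prepend. Next row=LF[16]=4
  step 10: row=4, L[4]='1', prepend. Next row=LF[4]=6
  step 11: row=6, L[6]='2', prepend. Next row=LF[6]=10
  step 12: row=10, L[10]='A', prepend. Next row=LF[10]=13
  step 13: row=13, L[13]='0', prepend. Next row=LF[13]=2
  step 14: row=2, L[2]='1', prepend. Next row=LF[2]=5
  step 15: row=5, L[5]='A', prepend. Next row=LF[5]=12
  step 16: row=12, L[12]='1', prepend. Next row=LF[12]=8
  step 17: row=8, L[8]='C', prepend. Next row=LF[8]=18
  step 18: row=18, L[18]='B', prepend. Next row=LF[18]=17
  step 19: row=17, L[17]='A', prepend. Next row=LF[17]=14
Reversed output: ABC1A10A210B120B0A$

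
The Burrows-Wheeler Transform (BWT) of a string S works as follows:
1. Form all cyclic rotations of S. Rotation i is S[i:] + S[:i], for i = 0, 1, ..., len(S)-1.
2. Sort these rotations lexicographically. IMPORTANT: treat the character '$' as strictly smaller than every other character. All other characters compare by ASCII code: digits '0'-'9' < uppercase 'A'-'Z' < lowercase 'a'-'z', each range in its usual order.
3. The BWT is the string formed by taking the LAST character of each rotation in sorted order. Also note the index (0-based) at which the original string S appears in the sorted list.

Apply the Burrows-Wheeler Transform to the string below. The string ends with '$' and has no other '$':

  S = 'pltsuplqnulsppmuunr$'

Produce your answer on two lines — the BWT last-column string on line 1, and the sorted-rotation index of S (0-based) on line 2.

All 20 rotations (rotation i = S[i:]+S[:i]):
  rot[0] = pltsuplqnulsppmuunr$
  rot[1] = ltsuplqnulsppmuunr$p
  rot[2] = tsuplqnulsppmuunr$pl
  rot[3] = suplqnulsppmuunr$plt
  rot[4] = uplqnulsppmuunr$plts
  rot[5] = plqnulsppmuunr$pltsu
  rot[6] = lqnulsppmuunr$pltsup
  rot[7] = qnulsppmuunr$pltsupl
  rot[8] = nulsppmuunr$pltsuplq
  rot[9] = ulsppmuunr$pltsuplqn
  rot[10] = lsppmuunr$pltsuplqnu
  rot[11] = sppmuunr$pltsuplqnul
  rot[12] = ppmuunr$pltsuplqnuls
  rot[13] = pmuunr$pltsuplqnulsp
  rot[14] = muunr$pltsuplqnulspp
  rot[15] = uunr$pltsuplqnulsppm
  rot[16] = unr$pltsuplqnulsppmu
  rot[17] = nr$pltsuplqnulsppmuu
  rot[18] = r$pltsuplqnulsppmuun
  rot[19] = $pltsuplqnulsppmuunr
Sorted (with $ < everything):
  sorted[0] = $pltsuplqnulsppmuunr  (last char: 'r')
  sorted[1] = lqnulsppmuunr$pltsup  (last char: 'p')
  sorted[2] = lsppmuunr$pltsuplqnu  (last char: 'u')
  sorted[3] = ltsuplqnulsppmuunr$p  (last char: 'p')
  sorted[4] = muunr$pltsuplqnulspp  (last char: 'p')
  sorted[5] = nr$pltsuplqnulsppmuu  (last char: 'u')
  sorted[6] = nulsppmuunr$pltsuplq  (last char: 'q')
  sorted[7] = plqnulsppmuunr$pltsu  (last char: 'u')
  sorted[8] = pltsuplqnulsppmuunr$  (last char: '$')
  sorted[9] = pmuunr$pltsuplqnulsp  (last char: 'p')
  sorted[10] = ppmuunr$pltsuplqnuls  (last char: 's')
  sorted[11] = qnulsppmuunr$pltsupl  (last char: 'l')
  sorted[12] = r$pltsuplqnulsppmuun  (last char: 'n')
  sorted[13] = sppmuunr$pltsuplqnul  (last char: 'l')
  sorted[14] = suplqnulsppmuunr$plt  (last char: 't')
  sorted[15] = tsuplqnulsppmuunr$pl  (last char: 'l')
  sorted[16] = ulsppmuunr$pltsuplqn  (last char: 'n')
  sorted[17] = unr$pltsuplqnulsppmu  (last char: 'u')
  sorted[18] = uplqnulsppmuunr$plts  (last char: 's')
  sorted[19] = uunr$pltsuplqnulsppm  (last char: 'm')
Last column: rpuppuqu$pslnltlnusm
Original string S is at sorted index 8

Answer: rpuppuqu$pslnltlnusm
8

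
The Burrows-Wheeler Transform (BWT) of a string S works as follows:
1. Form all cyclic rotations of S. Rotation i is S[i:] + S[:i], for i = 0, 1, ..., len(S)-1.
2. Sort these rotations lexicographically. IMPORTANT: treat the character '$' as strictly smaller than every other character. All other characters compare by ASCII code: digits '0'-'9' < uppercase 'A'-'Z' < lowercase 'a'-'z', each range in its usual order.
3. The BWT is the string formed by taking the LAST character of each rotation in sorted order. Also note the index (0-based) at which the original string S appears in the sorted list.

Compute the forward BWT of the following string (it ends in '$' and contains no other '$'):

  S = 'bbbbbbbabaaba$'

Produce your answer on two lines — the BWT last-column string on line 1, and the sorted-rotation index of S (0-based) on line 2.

Answer: abbabaabbbbbb$
13

Derivation:
All 14 rotations (rotation i = S[i:]+S[:i]):
  rot[0] = bbbbbbbabaaba$
  rot[1] = bbbbbbabaaba$b
  rot[2] = bbbbbabaaba$bb
  rot[3] = bbbbabaaba$bbb
  rot[4] = bbbabaaba$bbbb
  rot[5] = bbabaaba$bbbbb
  rot[6] = babaaba$bbbbbb
  rot[7] = abaaba$bbbbbbb
  rot[8] = baaba$bbbbbbba
  rot[9] = aaba$bbbbbbbab
  rot[10] = aba$bbbbbbbaba
  rot[11] = ba$bbbbbbbabaa
  rot[12] = a$bbbbbbbabaab
  rot[13] = $bbbbbbbabaaba
Sorted (with $ < everything):
  sorted[0] = $bbbbbbbabaaba  (last char: 'a')
  sorted[1] = a$bbbbbbbabaab  (last char: 'b')
  sorted[2] = aaba$bbbbbbbab  (last char: 'b')
  sorted[3] = aba$bbbbbbbaba  (last char: 'a')
  sorted[4] = abaaba$bbbbbbb  (last char: 'b')
  sorted[5] = ba$bbbbbbbabaa  (last char: 'a')
  sorted[6] = baaba$bbbbbbba  (last char: 'a')
  sorted[7] = babaaba$bbbbbb  (last char: 'b')
  sorted[8] = bbabaaba$bbbbb  (last char: 'b')
  sorted[9] = bbbabaaba$bbbb  (last char: 'b')
  sorted[10] = bbbbabaaba$bbb  (last char: 'b')
  sorted[11] = bbbbbabaaba$bb  (last char: 'b')
  sorted[12] = bbbbbbabaaba$b  (last char: 'b')
  sorted[13] = bbbbbbbabaaba$  (last char: '$')
Last column: abbabaabbbbbb$
Original string S is at sorted index 13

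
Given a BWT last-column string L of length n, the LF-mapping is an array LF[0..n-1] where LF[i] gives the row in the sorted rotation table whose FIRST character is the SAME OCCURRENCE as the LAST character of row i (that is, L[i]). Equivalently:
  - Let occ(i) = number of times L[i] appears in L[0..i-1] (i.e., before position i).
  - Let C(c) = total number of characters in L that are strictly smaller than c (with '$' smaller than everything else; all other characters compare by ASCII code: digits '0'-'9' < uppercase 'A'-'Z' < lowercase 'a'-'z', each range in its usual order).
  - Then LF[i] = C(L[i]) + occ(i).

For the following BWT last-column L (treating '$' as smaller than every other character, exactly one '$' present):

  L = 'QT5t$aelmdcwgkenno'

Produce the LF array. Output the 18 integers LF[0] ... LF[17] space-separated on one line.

Char counts: '$':1, '5':1, 'Q':1, 'T':1, 'a':1, 'c':1, 'd':1, 'e':2, 'g':1, 'k':1, 'l':1, 'm':1, 'n':2, 'o':1, 't':1, 'w':1
C (first-col start): C('$')=0, C('5')=1, C('Q')=2, C('T')=3, C('a')=4, C('c')=5, C('d')=6, C('e')=7, C('g')=9, C('k')=10, C('l')=11, C('m')=12, C('n')=13, C('o')=15, C('t')=16, C('w')=17
L[0]='Q': occ=0, LF[0]=C('Q')+0=2+0=2
L[1]='T': occ=0, LF[1]=C('T')+0=3+0=3
L[2]='5': occ=0, LF[2]=C('5')+0=1+0=1
L[3]='t': occ=0, LF[3]=C('t')+0=16+0=16
L[4]='$': occ=0, LF[4]=C('$')+0=0+0=0
L[5]='a': occ=0, LF[5]=C('a')+0=4+0=4
L[6]='e': occ=0, LF[6]=C('e')+0=7+0=7
L[7]='l': occ=0, LF[7]=C('l')+0=11+0=11
L[8]='m': occ=0, LF[8]=C('m')+0=12+0=12
L[9]='d': occ=0, LF[9]=C('d')+0=6+0=6
L[10]='c': occ=0, LF[10]=C('c')+0=5+0=5
L[11]='w': occ=0, LF[11]=C('w')+0=17+0=17
L[12]='g': occ=0, LF[12]=C('g')+0=9+0=9
L[13]='k': occ=0, LF[13]=C('k')+0=10+0=10
L[14]='e': occ=1, LF[14]=C('e')+1=7+1=8
L[15]='n': occ=0, LF[15]=C('n')+0=13+0=13
L[16]='n': occ=1, LF[16]=C('n')+1=13+1=14
L[17]='o': occ=0, LF[17]=C('o')+0=15+0=15

Answer: 2 3 1 16 0 4 7 11 12 6 5 17 9 10 8 13 14 15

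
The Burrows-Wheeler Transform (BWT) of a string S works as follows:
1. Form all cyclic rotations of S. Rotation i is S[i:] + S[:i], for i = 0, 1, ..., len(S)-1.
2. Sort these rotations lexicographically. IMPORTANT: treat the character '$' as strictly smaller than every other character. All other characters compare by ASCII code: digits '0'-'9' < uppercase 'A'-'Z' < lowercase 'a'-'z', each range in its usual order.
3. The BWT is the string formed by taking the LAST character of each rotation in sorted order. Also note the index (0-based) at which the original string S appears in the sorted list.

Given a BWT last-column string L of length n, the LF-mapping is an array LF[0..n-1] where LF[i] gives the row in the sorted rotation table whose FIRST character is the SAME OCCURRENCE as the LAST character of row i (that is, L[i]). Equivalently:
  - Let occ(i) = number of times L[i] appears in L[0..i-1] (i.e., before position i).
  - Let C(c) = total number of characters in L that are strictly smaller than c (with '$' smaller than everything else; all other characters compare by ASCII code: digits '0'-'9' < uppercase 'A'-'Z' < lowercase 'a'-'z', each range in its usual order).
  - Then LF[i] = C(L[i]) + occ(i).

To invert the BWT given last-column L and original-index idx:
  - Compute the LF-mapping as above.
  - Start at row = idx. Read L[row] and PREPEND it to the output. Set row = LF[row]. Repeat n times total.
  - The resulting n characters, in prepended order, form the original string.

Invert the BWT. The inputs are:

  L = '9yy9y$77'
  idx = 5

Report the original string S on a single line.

Answer: y7y7y99$

Derivation:
LF mapping: 3 5 6 4 7 0 1 2
Walk LF starting at row 5, prepending L[row]:
  step 1: row=5, L[5]='$', prepend. Next row=LF[5]=0
  step 2: row=0, L[0]='9', prepend. Next row=LF[0]=3
  step 3: row=3, L[3]='9', prepend. Next row=LF[3]=4
  step 4: row=4, L[4]='y', prepend. Next row=LF[4]=7
  step 5: row=7, L[7]='7', prepend. Next row=LF[7]=2
  step 6: row=2, L[2]='y', prepend. Next row=LF[2]=6
  step 7: row=6, L[6]='7', prepend. Next row=LF[6]=1
  step 8: row=1, L[1]='y', prepend. Next row=LF[1]=5
Reversed output: y7y7y99$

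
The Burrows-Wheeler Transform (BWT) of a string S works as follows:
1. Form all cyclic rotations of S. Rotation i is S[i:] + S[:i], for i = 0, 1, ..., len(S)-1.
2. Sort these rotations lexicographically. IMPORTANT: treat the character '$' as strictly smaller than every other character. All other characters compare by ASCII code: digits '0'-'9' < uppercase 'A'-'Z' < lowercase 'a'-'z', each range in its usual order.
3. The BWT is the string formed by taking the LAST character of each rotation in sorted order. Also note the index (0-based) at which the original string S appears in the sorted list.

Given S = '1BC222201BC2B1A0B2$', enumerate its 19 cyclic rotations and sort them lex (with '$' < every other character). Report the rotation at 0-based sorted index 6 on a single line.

Answer: 2$1BC222201BC2B1A0B

Derivation:
All 19 rotations (rotation i = S[i:]+S[:i]):
  rot[0] = 1BC222201BC2B1A0B2$
  rot[1] = BC222201BC2B1A0B2$1
  rot[2] = C222201BC2B1A0B2$1B
  rot[3] = 222201BC2B1A0B2$1BC
  rot[4] = 22201BC2B1A0B2$1BC2
  rot[5] = 2201BC2B1A0B2$1BC22
  rot[6] = 201BC2B1A0B2$1BC222
  rot[7] = 01BC2B1A0B2$1BC2222
  rot[8] = 1BC2B1A0B2$1BC22220
  rot[9] = BC2B1A0B2$1BC222201
  rot[10] = C2B1A0B2$1BC222201B
  rot[11] = 2B1A0B2$1BC222201BC
  rot[12] = B1A0B2$1BC222201BC2
  rot[13] = 1A0B2$1BC222201BC2B
  rot[14] = A0B2$1BC222201BC2B1
  rot[15] = 0B2$1BC222201BC2B1A
  rot[16] = B2$1BC222201BC2B1A0
  rot[17] = 2$1BC222201BC2B1A0B
  rot[18] = $1BC222201BC2B1A0B2
Sorted (with $ < everything):
  sorted[0] = $1BC222201BC2B1A0B2
  sorted[1] = 01BC2B1A0B2$1BC2222
  sorted[2] = 0B2$1BC222201BC2B1A
  sorted[3] = 1A0B2$1BC222201BC2B
  sorted[4] = 1BC222201BC2B1A0B2$
  sorted[5] = 1BC2B1A0B2$1BC22220
  sorted[6] = 2$1BC222201BC2B1A0B
  sorted[7] = 201BC2B1A0B2$1BC222
  sorted[8] = 2201BC2B1A0B2$1BC22
  sorted[9] = 22201BC2B1A0B2$1BC2
  sorted[10] = 222201BC2B1A0B2$1BC
  sorted[11] = 2B1A0B2$1BC222201BC
  sorted[12] = A0B2$1BC222201BC2B1
  sorted[13] = B1A0B2$1BC222201BC2
  sorted[14] = B2$1BC222201BC2B1A0
  sorted[15] = BC222201BC2B1A0B2$1
  sorted[16] = BC2B1A0B2$1BC222201
  sorted[17] = C222201BC2B1A0B2$1B
  sorted[18] = C2B1A0B2$1BC222201B
sorted[6] = 2$1BC222201BC2B1A0B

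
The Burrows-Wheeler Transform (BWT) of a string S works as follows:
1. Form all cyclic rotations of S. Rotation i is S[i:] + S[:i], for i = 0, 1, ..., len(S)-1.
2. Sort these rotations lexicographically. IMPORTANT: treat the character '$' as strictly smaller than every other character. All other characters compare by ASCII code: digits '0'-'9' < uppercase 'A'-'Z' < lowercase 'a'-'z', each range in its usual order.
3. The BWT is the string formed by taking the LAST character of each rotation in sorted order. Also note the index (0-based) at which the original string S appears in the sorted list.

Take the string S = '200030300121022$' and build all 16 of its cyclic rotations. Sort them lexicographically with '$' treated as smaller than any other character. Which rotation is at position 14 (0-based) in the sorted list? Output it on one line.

All 16 rotations (rotation i = S[i:]+S[:i]):
  rot[0] = 200030300121022$
  rot[1] = 00030300121022$2
  rot[2] = 0030300121022$20
  rot[3] = 030300121022$200
  rot[4] = 30300121022$2000
  rot[5] = 0300121022$20003
  rot[6] = 300121022$200030
  rot[7] = 00121022$2000303
  rot[8] = 0121022$20003030
  rot[9] = 121022$200030300
  rot[10] = 21022$2000303001
  rot[11] = 1022$20003030012
  rot[12] = 022$200030300121
  rot[13] = 22$2000303001210
  rot[14] = 2$20003030012102
  rot[15] = $200030300121022
Sorted (with $ < everything):
  sorted[0] = $200030300121022
  sorted[1] = 00030300121022$2
  sorted[2] = 00121022$2000303
  sorted[3] = 0030300121022$20
  sorted[4] = 0121022$20003030
  sorted[5] = 022$200030300121
  sorted[6] = 0300121022$20003
  sorted[7] = 030300121022$200
  sorted[8] = 1022$20003030012
  sorted[9] = 121022$200030300
  sorted[10] = 2$20003030012102
  sorted[11] = 200030300121022$
  sorted[12] = 21022$2000303001
  sorted[13] = 22$2000303001210
  sorted[14] = 300121022$200030
  sorted[15] = 30300121022$2000
sorted[14] = 300121022$200030

Answer: 300121022$200030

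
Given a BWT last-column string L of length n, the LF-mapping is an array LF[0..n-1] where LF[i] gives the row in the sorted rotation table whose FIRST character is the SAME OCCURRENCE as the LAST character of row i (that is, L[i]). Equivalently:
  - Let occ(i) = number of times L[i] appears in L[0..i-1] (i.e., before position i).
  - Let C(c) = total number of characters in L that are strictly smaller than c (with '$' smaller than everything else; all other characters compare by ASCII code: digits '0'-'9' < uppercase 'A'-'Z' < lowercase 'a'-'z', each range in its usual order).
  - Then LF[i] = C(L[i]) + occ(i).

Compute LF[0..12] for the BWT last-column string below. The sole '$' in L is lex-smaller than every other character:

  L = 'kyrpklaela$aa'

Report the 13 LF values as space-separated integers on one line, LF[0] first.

Answer: 6 12 11 10 7 8 1 5 9 2 0 3 4

Derivation:
Char counts: '$':1, 'a':4, 'e':1, 'k':2, 'l':2, 'p':1, 'r':1, 'y':1
C (first-col start): C('$')=0, C('a')=1, C('e')=5, C('k')=6, C('l')=8, C('p')=10, C('r')=11, C('y')=12
L[0]='k': occ=0, LF[0]=C('k')+0=6+0=6
L[1]='y': occ=0, LF[1]=C('y')+0=12+0=12
L[2]='r': occ=0, LF[2]=C('r')+0=11+0=11
L[3]='p': occ=0, LF[3]=C('p')+0=10+0=10
L[4]='k': occ=1, LF[4]=C('k')+1=6+1=7
L[5]='l': occ=0, LF[5]=C('l')+0=8+0=8
L[6]='a': occ=0, LF[6]=C('a')+0=1+0=1
L[7]='e': occ=0, LF[7]=C('e')+0=5+0=5
L[8]='l': occ=1, LF[8]=C('l')+1=8+1=9
L[9]='a': occ=1, LF[9]=C('a')+1=1+1=2
L[10]='$': occ=0, LF[10]=C('$')+0=0+0=0
L[11]='a': occ=2, LF[11]=C('a')+2=1+2=3
L[12]='a': occ=3, LF[12]=C('a')+3=1+3=4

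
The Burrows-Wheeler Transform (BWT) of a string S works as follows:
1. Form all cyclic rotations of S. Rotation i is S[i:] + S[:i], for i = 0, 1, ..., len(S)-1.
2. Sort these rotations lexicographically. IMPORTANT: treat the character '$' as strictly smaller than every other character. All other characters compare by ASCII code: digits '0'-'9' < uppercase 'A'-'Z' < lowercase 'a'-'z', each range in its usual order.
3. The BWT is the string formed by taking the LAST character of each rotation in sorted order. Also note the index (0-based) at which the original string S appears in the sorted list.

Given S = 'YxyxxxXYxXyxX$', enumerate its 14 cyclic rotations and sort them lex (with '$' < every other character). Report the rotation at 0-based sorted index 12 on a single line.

Answer: yxX$YxyxxxXYxX

Derivation:
All 14 rotations (rotation i = S[i:]+S[:i]):
  rot[0] = YxyxxxXYxXyxX$
  rot[1] = xyxxxXYxXyxX$Y
  rot[2] = yxxxXYxXyxX$Yx
  rot[3] = xxxXYxXyxX$Yxy
  rot[4] = xxXYxXyxX$Yxyx
  rot[5] = xXYxXyxX$Yxyxx
  rot[6] = XYxXyxX$Yxyxxx
  rot[7] = YxXyxX$YxyxxxX
  rot[8] = xXyxX$YxyxxxXY
  rot[9] = XyxX$YxyxxxXYx
  rot[10] = yxX$YxyxxxXYxX
  rot[11] = xX$YxyxxxXYxXy
  rot[12] = X$YxyxxxXYxXyx
  rot[13] = $YxyxxxXYxXyxX
Sorted (with $ < everything):
  sorted[0] = $YxyxxxXYxXyxX
  sorted[1] = X$YxyxxxXYxXyx
  sorted[2] = XYxXyxX$Yxyxxx
  sorted[3] = XyxX$YxyxxxXYx
  sorted[4] = YxXyxX$YxyxxxX
  sorted[5] = YxyxxxXYxXyxX$
  sorted[6] = xX$YxyxxxXYxXy
  sorted[7] = xXYxXyxX$Yxyxx
  sorted[8] = xXyxX$YxyxxxXY
  sorted[9] = xxXYxXyxX$Yxyx
  sorted[10] = xxxXYxXyxX$Yxy
  sorted[11] = xyxxxXYxXyxX$Y
  sorted[12] = yxX$YxyxxxXYxX
  sorted[13] = yxxxXYxXyxX$Yx
sorted[12] = yxX$YxyxxxXYxX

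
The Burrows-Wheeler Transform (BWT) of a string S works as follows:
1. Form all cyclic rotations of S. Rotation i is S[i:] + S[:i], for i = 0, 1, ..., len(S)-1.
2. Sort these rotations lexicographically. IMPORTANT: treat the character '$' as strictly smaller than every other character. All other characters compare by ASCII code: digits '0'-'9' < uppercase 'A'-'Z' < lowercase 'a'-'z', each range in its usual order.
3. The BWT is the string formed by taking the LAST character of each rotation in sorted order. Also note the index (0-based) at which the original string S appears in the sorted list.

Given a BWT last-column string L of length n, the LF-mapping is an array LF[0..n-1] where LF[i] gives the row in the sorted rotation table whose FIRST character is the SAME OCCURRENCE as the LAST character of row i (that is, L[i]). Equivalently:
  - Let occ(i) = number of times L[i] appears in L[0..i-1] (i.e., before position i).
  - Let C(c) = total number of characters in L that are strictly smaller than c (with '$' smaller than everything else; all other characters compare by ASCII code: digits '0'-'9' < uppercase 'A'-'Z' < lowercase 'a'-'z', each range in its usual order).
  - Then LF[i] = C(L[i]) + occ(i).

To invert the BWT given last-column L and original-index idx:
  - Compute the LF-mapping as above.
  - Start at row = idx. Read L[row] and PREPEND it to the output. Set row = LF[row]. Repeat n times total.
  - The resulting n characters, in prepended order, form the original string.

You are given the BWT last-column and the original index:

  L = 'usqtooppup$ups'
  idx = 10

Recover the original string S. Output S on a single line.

Answer: tppusopqopsuu$

Derivation:
LF mapping: 11 8 7 10 1 2 3 4 12 5 0 13 6 9
Walk LF starting at row 10, prepending L[row]:
  step 1: row=10, L[10]='$', prepend. Next row=LF[10]=0
  step 2: row=0, L[0]='u', prepend. Next row=LF[0]=11
  step 3: row=11, L[11]='u', prepend. Next row=LF[11]=13
  step 4: row=13, L[13]='s', prepend. Next row=LF[13]=9
  step 5: row=9, L[9]='p', prepend. Next row=LF[9]=5
  step 6: row=5, L[5]='o', prepend. Next row=LF[5]=2
  step 7: row=2, L[2]='q', prepend. Next row=LF[2]=7
  step 8: row=7, L[7]='p', prepend. Next row=LF[7]=4
  step 9: row=4, L[4]='o', prepend. Next row=LF[4]=1
  step 10: row=1, L[1]='s', prepend. Next row=LF[1]=8
  step 11: row=8, L[8]='u', prepend. Next row=LF[8]=12
  step 12: row=12, L[12]='p', prepend. Next row=LF[12]=6
  step 13: row=6, L[6]='p', prepend. Next row=LF[6]=3
  step 14: row=3, L[3]='t', prepend. Next row=LF[3]=10
Reversed output: tppusopqopsuu$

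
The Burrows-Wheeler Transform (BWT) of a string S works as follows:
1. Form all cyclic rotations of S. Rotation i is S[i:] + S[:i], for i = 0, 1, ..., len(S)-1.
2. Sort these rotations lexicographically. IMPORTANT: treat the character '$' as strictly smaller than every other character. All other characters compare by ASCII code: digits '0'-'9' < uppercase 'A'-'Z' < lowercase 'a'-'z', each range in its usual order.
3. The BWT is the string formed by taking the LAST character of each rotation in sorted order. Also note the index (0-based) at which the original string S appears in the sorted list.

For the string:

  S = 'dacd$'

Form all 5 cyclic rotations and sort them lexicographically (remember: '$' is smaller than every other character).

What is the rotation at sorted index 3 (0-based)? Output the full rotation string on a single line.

All 5 rotations (rotation i = S[i:]+S[:i]):
  rot[0] = dacd$
  rot[1] = acd$d
  rot[2] = cd$da
  rot[3] = d$dac
  rot[4] = $dacd
Sorted (with $ < everything):
  sorted[0] = $dacd
  sorted[1] = acd$d
  sorted[2] = cd$da
  sorted[3] = d$dac
  sorted[4] = dacd$
sorted[3] = d$dac

Answer: d$dac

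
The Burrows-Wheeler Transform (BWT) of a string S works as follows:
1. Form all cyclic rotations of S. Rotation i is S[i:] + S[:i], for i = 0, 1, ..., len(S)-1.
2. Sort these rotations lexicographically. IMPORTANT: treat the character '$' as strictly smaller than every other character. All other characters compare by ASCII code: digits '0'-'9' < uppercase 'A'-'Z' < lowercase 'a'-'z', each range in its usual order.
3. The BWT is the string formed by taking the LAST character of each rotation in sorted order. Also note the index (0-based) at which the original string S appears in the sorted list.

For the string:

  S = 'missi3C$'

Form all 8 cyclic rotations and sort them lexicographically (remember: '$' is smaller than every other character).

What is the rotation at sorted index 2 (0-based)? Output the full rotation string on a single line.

All 8 rotations (rotation i = S[i:]+S[:i]):
  rot[0] = missi3C$
  rot[1] = issi3C$m
  rot[2] = ssi3C$mi
  rot[3] = si3C$mis
  rot[4] = i3C$miss
  rot[5] = 3C$missi
  rot[6] = C$missi3
  rot[7] = $missi3C
Sorted (with $ < everything):
  sorted[0] = $missi3C
  sorted[1] = 3C$missi
  sorted[2] = C$missi3
  sorted[3] = i3C$miss
  sorted[4] = issi3C$m
  sorted[5] = missi3C$
  sorted[6] = si3C$mis
  sorted[7] = ssi3C$mi
sorted[2] = C$missi3

Answer: C$missi3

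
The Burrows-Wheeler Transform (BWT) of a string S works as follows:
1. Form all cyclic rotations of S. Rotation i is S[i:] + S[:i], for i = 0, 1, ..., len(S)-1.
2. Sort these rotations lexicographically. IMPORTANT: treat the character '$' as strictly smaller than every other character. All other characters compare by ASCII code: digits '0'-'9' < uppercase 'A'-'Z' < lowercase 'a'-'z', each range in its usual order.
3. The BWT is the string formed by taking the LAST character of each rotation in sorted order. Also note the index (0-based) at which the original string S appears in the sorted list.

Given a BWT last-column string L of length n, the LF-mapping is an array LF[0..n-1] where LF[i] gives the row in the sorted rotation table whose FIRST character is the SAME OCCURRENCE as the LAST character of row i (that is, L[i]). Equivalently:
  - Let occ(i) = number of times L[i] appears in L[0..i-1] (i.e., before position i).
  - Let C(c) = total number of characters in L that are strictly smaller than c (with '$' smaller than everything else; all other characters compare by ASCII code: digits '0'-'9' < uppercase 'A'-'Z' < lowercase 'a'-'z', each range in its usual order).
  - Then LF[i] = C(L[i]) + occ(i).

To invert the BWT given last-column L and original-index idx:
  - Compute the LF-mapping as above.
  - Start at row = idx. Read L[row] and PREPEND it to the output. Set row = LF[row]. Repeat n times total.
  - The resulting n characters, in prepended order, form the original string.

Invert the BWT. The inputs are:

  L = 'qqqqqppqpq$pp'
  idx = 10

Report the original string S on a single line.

Answer: qpqqppqqpqpq$

Derivation:
LF mapping: 6 7 8 9 10 1 2 11 3 12 0 4 5
Walk LF starting at row 10, prepending L[row]:
  step 1: row=10, L[10]='$', prepend. Next row=LF[10]=0
  step 2: row=0, L[0]='q', prepend. Next row=LF[0]=6
  step 3: row=6, L[6]='p', prepend. Next row=LF[6]=2
  step 4: row=2, L[2]='q', prepend. Next row=LF[2]=8
  step 5: row=8, L[8]='p', prepend. Next row=LF[8]=3
  step 6: row=3, L[3]='q', prepend. Next row=LF[3]=9
  step 7: row=9, L[9]='q', prepend. Next row=LF[9]=12
  step 8: row=12, L[12]='p', prepend. Next row=LF[12]=5
  step 9: row=5, L[5]='p', prepend. Next row=LF[5]=1
  step 10: row=1, L[1]='q', prepend. Next row=LF[1]=7
  step 11: row=7, L[7]='q', prepend. Next row=LF[7]=11
  step 12: row=11, L[11]='p', prepend. Next row=LF[11]=4
  step 13: row=4, L[4]='q', prepend. Next row=LF[4]=10
Reversed output: qpqqppqqpqpq$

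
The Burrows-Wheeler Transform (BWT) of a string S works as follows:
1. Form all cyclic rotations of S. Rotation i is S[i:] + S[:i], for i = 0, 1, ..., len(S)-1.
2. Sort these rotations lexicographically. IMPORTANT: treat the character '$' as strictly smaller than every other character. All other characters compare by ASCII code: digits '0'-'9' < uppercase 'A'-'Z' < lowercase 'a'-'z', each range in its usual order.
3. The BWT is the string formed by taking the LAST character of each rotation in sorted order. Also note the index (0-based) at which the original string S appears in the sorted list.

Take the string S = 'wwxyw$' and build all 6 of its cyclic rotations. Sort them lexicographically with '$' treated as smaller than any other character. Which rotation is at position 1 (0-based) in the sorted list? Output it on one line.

Answer: w$wwxy

Derivation:
All 6 rotations (rotation i = S[i:]+S[:i]):
  rot[0] = wwxyw$
  rot[1] = wxyw$w
  rot[2] = xyw$ww
  rot[3] = yw$wwx
  rot[4] = w$wwxy
  rot[5] = $wwxyw
Sorted (with $ < everything):
  sorted[0] = $wwxyw
  sorted[1] = w$wwxy
  sorted[2] = wwxyw$
  sorted[3] = wxyw$w
  sorted[4] = xyw$ww
  sorted[5] = yw$wwx
sorted[1] = w$wwxy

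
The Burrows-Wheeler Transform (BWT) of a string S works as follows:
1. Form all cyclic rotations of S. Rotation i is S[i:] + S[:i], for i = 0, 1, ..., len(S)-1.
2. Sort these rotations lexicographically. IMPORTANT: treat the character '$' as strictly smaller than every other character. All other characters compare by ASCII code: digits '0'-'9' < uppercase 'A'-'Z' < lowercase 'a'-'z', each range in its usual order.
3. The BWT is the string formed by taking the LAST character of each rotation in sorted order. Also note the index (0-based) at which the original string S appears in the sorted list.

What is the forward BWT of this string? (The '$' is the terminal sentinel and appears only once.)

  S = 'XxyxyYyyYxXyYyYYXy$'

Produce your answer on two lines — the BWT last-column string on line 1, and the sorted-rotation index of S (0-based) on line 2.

All 19 rotations (rotation i = S[i:]+S[:i]):
  rot[0] = XxyxyYyyYxXyYyYYXy$
  rot[1] = xyxyYyyYxXyYyYYXy$X
  rot[2] = yxyYyyYxXyYyYYXy$Xx
  rot[3] = xyYyyYxXyYyYYXy$Xxy
  rot[4] = yYyyYxXyYyYYXy$Xxyx
  rot[5] = YyyYxXyYyYYXy$Xxyxy
  rot[6] = yyYxXyYyYYXy$XxyxyY
  rot[7] = yYxXyYyYYXy$XxyxyYy
  rot[8] = YxXyYyYYXy$XxyxyYyy
  rot[9] = xXyYyYYXy$XxyxyYyyY
  rot[10] = XyYyYYXy$XxyxyYyyYx
  rot[11] = yYyYYXy$XxyxyYyyYxX
  rot[12] = YyYYXy$XxyxyYyyYxXy
  rot[13] = yYYXy$XxyxyYyyYxXyY
  rot[14] = YYXy$XxyxyYyyYxXyYy
  rot[15] = YXy$XxyxyYyyYxXyYyY
  rot[16] = Xy$XxyxyYyyYxXyYyYY
  rot[17] = y$XxyxyYyyYxXyYyYYX
  rot[18] = $XxyxyYyyYxXyYyYYXy
Sorted (with $ < everything):
  sorted[0] = $XxyxyYyyYxXyYyYYXy  (last char: 'y')
  sorted[1] = XxyxyYyyYxXyYyYYXy$  (last char: '$')
  sorted[2] = Xy$XxyxyYyyYxXyYyYY  (last char: 'Y')
  sorted[3] = XyYyYYXy$XxyxyYyyYx  (last char: 'x')
  sorted[4] = YXy$XxyxyYyyYxXyYyY  (last char: 'Y')
  sorted[5] = YYXy$XxyxyYyyYxXyYy  (last char: 'y')
  sorted[6] = YxXyYyYYXy$XxyxyYyy  (last char: 'y')
  sorted[7] = YyYYXy$XxyxyYyyYxXy  (last char: 'y')
  sorted[8] = YyyYxXyYyYYXy$Xxyxy  (last char: 'y')
  sorted[9] = xXyYyYYXy$XxyxyYyyY  (last char: 'Y')
  sorted[10] = xyYyyYxXyYyYYXy$Xxy  (last char: 'y')
  sorted[11] = xyxyYyyYxXyYyYYXy$X  (last char: 'X')
  sorted[12] = y$XxyxyYyyYxXyYyYYX  (last char: 'X')
  sorted[13] = yYYXy$XxyxyYyyYxXyY  (last char: 'Y')
  sorted[14] = yYxXyYyYYXy$XxyxyYy  (last char: 'y')
  sorted[15] = yYyYYXy$XxyxyYyyYxX  (last char: 'X')
  sorted[16] = yYyyYxXyYyYYXy$Xxyx  (last char: 'x')
  sorted[17] = yxyYyyYxXyYyYYXy$Xx  (last char: 'x')
  sorted[18] = yyYxXyYyYYXy$XxyxyY  (last char: 'Y')
Last column: y$YxYyyyyYyXXYyXxxY
Original string S is at sorted index 1

Answer: y$YxYyyyyYyXXYyXxxY
1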